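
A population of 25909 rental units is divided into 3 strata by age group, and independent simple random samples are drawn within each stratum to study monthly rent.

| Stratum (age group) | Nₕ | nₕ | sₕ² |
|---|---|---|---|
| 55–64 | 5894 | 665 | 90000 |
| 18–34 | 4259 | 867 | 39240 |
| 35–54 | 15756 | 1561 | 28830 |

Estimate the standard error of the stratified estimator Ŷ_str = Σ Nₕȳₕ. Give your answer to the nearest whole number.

Var(Ŷ_str) = Σₕ Nₕ²(1 − fₕ)sₕ²/nₕ.
55–64: 5894²·(1 − 665/5894)·90000/665 = 4.1710907 × 10^9.
18–34: 4259²·(1 − 867/4259)·39240/867 = 6.5384286 × 10^8.
35–54: 15756²·(1 − 1561/15756)·28830/1561 = 4.1306948 × 10^9.
Sum = 8.9556284 × 10^9.
SE = √(8.9556284 × 10^9) = 94634.

94634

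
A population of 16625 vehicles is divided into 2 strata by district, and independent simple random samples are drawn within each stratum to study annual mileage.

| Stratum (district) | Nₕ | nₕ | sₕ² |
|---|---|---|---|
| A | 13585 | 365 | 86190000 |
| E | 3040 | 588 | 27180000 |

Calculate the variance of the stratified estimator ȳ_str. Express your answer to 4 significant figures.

Var(ȳ_str) = Σₕ Wₕ²(1 − fₕ)sₕ²/nₕ with Wₕ = Nₕ/N, N = 16625.
A: Wₕ = 0.81714286; term = 0.81714286²·(1 − 0.02686787)·86190000/365 = 153437.6.
E: Wₕ = 0.18285714; term = 0.18285714²·(1 − 0.19342105)·27180000/588 = 1246.6452.
Sum = 154684.25.

154700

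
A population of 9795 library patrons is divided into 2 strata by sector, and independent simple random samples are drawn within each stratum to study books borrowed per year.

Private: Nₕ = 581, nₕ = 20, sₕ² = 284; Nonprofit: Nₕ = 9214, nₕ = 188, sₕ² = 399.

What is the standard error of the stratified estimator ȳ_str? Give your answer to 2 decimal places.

1.37

Var(ȳ_str) = Σₕ Wₕ²(1 − fₕ)sₕ²/nₕ with Wₕ = Nₕ/N, N = 9795.
Private: Wₕ = 0.05931598; term = 0.05931598²·(1 − 0.03442341)·284/20 = 0.048241239.
Nonprofit: Wₕ = 0.94068402; term = 0.94068402²·(1 − 0.02040373)·399/188 = 1.8397114.
Sum = 1.8879526.
SE = √(1.8879526) = 1.37.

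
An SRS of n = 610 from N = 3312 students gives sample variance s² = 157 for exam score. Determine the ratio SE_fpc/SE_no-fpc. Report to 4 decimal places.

f = n/N = 610/3312 = 0.18417874.
SE_no-fpc = √(s²/n) = 0.50732342; SE_fpc = √((1−f)s²/n) = 0.45822884.
Ratio = √(1−f) = 0.90322824.

0.9032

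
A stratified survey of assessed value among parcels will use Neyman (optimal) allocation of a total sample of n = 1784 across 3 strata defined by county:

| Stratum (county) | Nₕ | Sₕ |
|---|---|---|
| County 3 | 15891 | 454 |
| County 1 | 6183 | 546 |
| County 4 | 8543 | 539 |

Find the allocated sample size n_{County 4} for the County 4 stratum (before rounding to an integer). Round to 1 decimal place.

540.6

Neyman allocation: nₕ = n·NₕSₕ / Σⱼ NⱼSⱼ.
Σ NⱼSⱼ = 15891·454 + 6183·546 + 8543·539 = 1.5195109 × 10^7.
n_{County 4} = 1784·8543·539 / (1.5195109 × 10^7) = 540.6.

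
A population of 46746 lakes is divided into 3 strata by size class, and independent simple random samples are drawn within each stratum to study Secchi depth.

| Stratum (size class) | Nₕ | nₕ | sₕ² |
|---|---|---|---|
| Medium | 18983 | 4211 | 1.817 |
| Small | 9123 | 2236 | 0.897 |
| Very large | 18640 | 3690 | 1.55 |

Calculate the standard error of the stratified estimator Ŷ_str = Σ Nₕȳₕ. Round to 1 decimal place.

Var(Ŷ_str) = Σₕ Nₕ²(1 − fₕ)sₕ²/nₕ.
Medium: 18983²·(1 − 4211/18983)·1.817/4211 = 120996.79.
Small: 9123²·(1 − 2236/9123)·0.897/2236 = 25205.099.
Very large: 18640²·(1 − 3690/18640)·1.55/3690 = 117055.66.
Sum = 263257.55.
SE = √(263257.55) = 513.1.

513.1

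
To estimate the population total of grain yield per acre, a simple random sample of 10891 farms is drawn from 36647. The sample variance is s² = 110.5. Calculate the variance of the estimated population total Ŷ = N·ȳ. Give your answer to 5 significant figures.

9.5766 × 10^6

Var(Ŷ) = N²·Var(ȳ) = N²·(1 − n/N)·s²/n.
f = 10891/36647 = 0.29718667; Var(ȳ) = 0.70281333·110.5/10891 = 0.0071307385.
Var(Ŷ) = 36647² · 0.0071307385 = 9.5766004 × 10^6.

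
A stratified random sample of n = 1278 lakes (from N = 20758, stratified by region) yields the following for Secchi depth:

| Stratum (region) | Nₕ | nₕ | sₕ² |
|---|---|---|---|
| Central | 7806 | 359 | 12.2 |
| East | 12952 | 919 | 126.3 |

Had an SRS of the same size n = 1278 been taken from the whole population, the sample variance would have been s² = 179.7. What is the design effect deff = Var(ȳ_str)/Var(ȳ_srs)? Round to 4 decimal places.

0.4115

Var(ȳ_str) = Σ Wₕ²(1−fₕ)sₕ²/nₕ with Wₕ = Nₕ/20758:
  Central: (7806/20758)²·(1−359/7806)·12.2/359 = 0.0045846297
  East: (12952/20758)²·(1−919/12952)·126.3/919 = 0.049708147
  → Var(ȳ_str) = 0.054292777.
Var(ȳ_srs) = (1 − 1278/20758)·179.7/1278 = 0.13195343.
deff = 0.054292777 / 0.13195343 = 0.4115.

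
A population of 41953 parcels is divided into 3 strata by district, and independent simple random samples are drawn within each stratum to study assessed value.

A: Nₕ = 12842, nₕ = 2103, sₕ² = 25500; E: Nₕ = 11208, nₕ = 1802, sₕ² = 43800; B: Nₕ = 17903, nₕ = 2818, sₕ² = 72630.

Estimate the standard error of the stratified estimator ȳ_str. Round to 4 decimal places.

Var(ȳ_str) = Σₕ Wₕ²(1 − fₕ)sₕ²/nₕ with Wₕ = Nₕ/N, N = 41953.
A: Wₕ = 0.30610445; term = 0.30610445²·(1 − 0.16375954)·25500/2103 = 0.95010449.
E: Wₕ = 0.26715610; term = 0.26715610²·(1 − 0.16077802)·43800/1802 = 1.4558827.
B: Wₕ = 0.42673945; term = 0.42673945²·(1 − 0.15740379)·72630/2818 = 3.95476.
Sum = 6.3607472.
SE = √(6.3607472) = 2.5221.

2.5221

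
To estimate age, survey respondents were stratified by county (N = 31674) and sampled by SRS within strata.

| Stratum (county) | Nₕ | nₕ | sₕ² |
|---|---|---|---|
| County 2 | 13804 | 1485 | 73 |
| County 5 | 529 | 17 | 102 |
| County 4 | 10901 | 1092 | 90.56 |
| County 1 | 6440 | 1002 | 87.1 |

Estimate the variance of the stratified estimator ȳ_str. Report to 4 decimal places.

Var(ȳ_str) = Σₕ Wₕ²(1 − fₕ)sₕ²/nₕ with Wₕ = Nₕ/N, N = 31674.
County 2: Wₕ = 0.43581486; term = 0.43581486²·(1 − 0.10757751)·73/1485 = 0.0083324168.
County 5: Wₕ = 0.01670140; term = 0.01670140²·(1 − 0.03213611)·102/17 = 0.001619836.
County 4: Wₕ = 0.34416240; term = 0.34416240²·(1 − 0.10017430)·90.56/1092 = 0.0088389164.
County 1: Wₕ = 0.20332134; term = 0.20332134²·(1 − 0.15559006)·87.1/1002 = 0.003034378.
Sum = 0.021825547.

0.0218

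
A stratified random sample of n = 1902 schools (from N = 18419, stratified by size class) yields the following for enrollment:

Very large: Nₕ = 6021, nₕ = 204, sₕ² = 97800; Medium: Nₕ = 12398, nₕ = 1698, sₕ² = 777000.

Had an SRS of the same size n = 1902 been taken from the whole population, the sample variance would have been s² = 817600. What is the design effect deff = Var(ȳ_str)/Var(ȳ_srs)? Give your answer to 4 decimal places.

Var(ȳ_str) = Σ Wₕ²(1−fₕ)sₕ²/nₕ with Wₕ = Nₕ/18419:
  Very large: (6021/18419)²·(1−204/6021)·97800/204 = 49.493057
  Medium: (12398/18419)²·(1−1698/12398)·777000/1698 = 178.93144
  → Var(ȳ_str) = 228.4245.
Var(ȳ_srs) = (1 − 1902/18419)·817600/1902 = 385.47436.
deff = 228.4245 / 385.47436 = 0.5926.

0.5926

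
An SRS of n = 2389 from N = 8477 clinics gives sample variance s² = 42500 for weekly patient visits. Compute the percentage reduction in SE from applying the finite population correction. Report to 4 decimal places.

15.2546

f = n/N = 2389/8477 = 0.28182140.
SE_no-fpc = √(s²/n) = 4.217804; SE_fpc = √((1−f)s²/n) = 3.5743956.
Ratio = √(1−f) = 0.84745419. Reduction = 100·(1 − 0.84745419) = 15.2546%.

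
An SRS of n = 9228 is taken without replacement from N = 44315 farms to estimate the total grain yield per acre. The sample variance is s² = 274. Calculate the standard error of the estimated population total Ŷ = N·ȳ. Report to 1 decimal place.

6794.7

Var(Ŷ) = N²·Var(ȳ) = N²·(1 − n/N)·s²/n.
f = 9228/44315 = 0.20823649; Var(ȳ) = 0.79176351·274/9228 = 0.023509233.
Var(Ŷ) = 44315² · 0.023509233 = 4.6167884 × 10^7.
SE(Ŷ) = √(4.6167884 × 10^7) = 6794.7.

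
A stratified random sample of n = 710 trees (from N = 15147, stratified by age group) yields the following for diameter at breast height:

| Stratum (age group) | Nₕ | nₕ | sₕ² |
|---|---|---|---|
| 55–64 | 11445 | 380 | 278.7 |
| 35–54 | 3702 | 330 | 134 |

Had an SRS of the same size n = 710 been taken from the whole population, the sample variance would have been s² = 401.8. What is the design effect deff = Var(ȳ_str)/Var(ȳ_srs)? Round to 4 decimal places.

0.7915

Var(ȳ_str) = Σ Wₕ²(1−fₕ)sₕ²/nₕ with Wₕ = Nₕ/15147:
  55–64: (11445/15147)²·(1−380/11445)·278.7/380 = 0.40482501
  35–54: (3702/15147)²·(1−330/3702)·134/330 = 0.022093351
  → Var(ȳ_str) = 0.42691836.
Var(ȳ_srs) = (1 − 710/15147)·401.8/710 = 0.53938879.
deff = 0.42691836 / 0.53938879 = 0.7915.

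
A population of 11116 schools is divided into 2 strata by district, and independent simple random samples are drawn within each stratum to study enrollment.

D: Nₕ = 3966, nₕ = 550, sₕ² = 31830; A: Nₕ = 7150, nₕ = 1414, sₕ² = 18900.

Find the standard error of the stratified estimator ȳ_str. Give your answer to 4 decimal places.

3.2835

Var(ȳ_str) = Σₕ Wₕ²(1 − fₕ)sₕ²/nₕ with Wₕ = Nₕ/N, N = 11116.
D: Wₕ = 0.35678302; term = 0.35678302²·(1 − 0.13867877)·31830/550 = 6.3452311.
A: Wₕ = 0.64321698; term = 0.64321698²·(1 − 0.19776224)·18900/1414 = 4.436398.
Sum = 10.781629.
SE = √(10.781629) = 3.2835.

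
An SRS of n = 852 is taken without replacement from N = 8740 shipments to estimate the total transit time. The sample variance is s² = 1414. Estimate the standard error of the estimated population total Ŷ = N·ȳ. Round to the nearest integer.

10697

Var(Ŷ) = N²·Var(ȳ) = N²·(1 − n/N)·s²/n.
f = 852/8740 = 0.09748284; Var(ȳ) = 0.90251716·1414/852 = 1.4978395.
Var(Ŷ) = 8740² · 1.4978395 = 1.1441636 × 10^8.
SE(Ŷ) = √(1.1441636 × 10^8) = 10697.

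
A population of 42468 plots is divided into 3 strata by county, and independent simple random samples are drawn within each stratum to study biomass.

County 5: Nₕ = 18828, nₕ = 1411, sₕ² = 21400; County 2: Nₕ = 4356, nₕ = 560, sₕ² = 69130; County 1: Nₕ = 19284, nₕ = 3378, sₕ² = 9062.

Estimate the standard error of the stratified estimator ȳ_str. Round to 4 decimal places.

2.0846

Var(ȳ_str) = Σₕ Wₕ²(1 − fₕ)sₕ²/nₕ with Wₕ = Nₕ/N, N = 42468.
County 5: Wₕ = 0.44334558; term = 0.44334558²·(1 − 0.07494158)·21400/1411 = 2.7576598.
County 2: Wₕ = 0.10257135; term = 0.10257135²·(1 − 0.12855831)·69130/560 = 1.1317982.
County 1: Wₕ = 0.45408307; term = 0.45408307²·(1 − 0.17517113)·9062/3378 = 0.45624582.
Sum = 4.3457038.
SE = √(4.3457038) = 2.0846.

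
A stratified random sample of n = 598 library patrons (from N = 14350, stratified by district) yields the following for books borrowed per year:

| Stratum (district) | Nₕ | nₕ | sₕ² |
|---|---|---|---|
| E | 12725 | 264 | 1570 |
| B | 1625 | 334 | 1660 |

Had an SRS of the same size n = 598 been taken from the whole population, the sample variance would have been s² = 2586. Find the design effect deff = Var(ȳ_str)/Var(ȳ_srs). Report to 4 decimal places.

Var(ȳ_str) = Σ Wₕ²(1−fₕ)sₕ²/nₕ with Wₕ = Nₕ/14350:
  E: (12725/14350)²·(1−264/12725)·1570/264 = 4.5793371
  B: (1625/14350)²·(1−334/1625)·1660/334 = 0.050633439
  → Var(ȳ_str) = 4.6299705.
Var(ȳ_srs) = (1 − 598/14350)·2586/598 = 4.1442057.
deff = 4.6299705 / 4.1442057 = 1.1172.

1.1172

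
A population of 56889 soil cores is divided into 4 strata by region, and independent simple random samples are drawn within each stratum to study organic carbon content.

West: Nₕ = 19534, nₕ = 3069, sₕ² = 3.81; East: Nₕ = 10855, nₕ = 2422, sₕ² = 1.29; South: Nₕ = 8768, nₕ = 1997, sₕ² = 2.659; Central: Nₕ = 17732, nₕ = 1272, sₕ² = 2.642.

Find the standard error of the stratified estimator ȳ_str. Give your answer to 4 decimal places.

Var(ȳ_str) = Σₕ Wₕ²(1 − fₕ)sₕ²/nₕ with Wₕ = Nₕ/N, N = 56889.
West: Wₕ = 0.34337042; term = 0.34337042²·(1 − 0.15711068)·3.81/3069 = 1.2337422 × 10^-4.
East: Wₕ = 0.19081017; term = 0.19081017²·(1 − 0.22312298)·1.29/2422 = 1.5065061 × 10^-5.
South: Wₕ = 0.15412470; term = 0.15412470²·(1 − 0.22776004)·2.659/1997 = 2.4425138 × 10^-5.
Central: Wₕ = 0.31169470; term = 0.31169470²·(1 − 0.07173472)·2.642/1272 = 1.8731677 × 10^-4.
Sum = 3.5018119 × 10^-4.
SE = √(3.5018119 × 10^-4) = 0.0187.

0.0187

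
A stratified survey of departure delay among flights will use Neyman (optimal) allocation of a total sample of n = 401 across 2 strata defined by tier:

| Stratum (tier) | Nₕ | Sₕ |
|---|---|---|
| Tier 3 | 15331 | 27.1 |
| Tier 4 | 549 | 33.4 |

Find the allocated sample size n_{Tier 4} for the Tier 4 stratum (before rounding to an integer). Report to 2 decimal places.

16.95

Neyman allocation: nₕ = n·NₕSₕ / Σⱼ NⱼSⱼ.
Σ NⱼSⱼ = 15331·27.1 + 549·33.4 = 433806.7.
n_{Tier 4} = 401·549·33.4 / 433806.7 = 16.95.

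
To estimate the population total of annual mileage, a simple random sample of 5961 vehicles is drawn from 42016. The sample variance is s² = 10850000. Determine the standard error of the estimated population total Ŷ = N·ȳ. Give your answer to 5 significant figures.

1.6605 × 10^6

Var(Ŷ) = N²·Var(ȳ) = N²·(1 − n/N)·s²/n.
f = 5961/42016 = 0.14187452; Var(ȳ) = 0.85812548·10850000/5961 = 1561.9294.
Var(Ŷ) = 42016² · 1561.9294 = 2.7573431 × 10^12.
SE(Ŷ) = √(2.7573431 × 10^12) = 1.6605 × 10^6.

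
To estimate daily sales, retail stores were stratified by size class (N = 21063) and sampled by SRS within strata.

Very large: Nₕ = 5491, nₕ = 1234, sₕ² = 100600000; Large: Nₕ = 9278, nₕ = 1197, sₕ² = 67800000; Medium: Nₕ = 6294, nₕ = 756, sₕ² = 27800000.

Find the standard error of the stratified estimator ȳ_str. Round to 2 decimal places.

129.45

Var(ȳ_str) = Σₕ Wₕ²(1 − fₕ)sₕ²/nₕ with Wₕ = Nₕ/N, N = 21063.
Very large: Wₕ = 0.26069411; term = 0.26069411²·(1 − 0.22473138)·100600000/1234 = 4295.3391.
Large: Wₕ = 0.44048806; term = 0.44048806²·(1 − 0.12901487)·67800000/1197 = 9572.2617.
Medium: Wₕ = 0.29881783; term = 0.29881783²·(1 − 0.12011439)·27800000/756 = 2889.0977.
Sum = 16756.699.
SE = √(16756.699) = 129.45.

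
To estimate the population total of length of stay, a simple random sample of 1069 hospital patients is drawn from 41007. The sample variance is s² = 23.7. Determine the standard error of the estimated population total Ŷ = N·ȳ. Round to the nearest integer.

6026

Var(Ŷ) = N²·Var(ȳ) = N²·(1 − n/N)·s²/n.
f = 1069/41007 = 0.02606872; Var(ȳ) = 0.97393128·23.7/1069 = 0.021592302.
Var(Ŷ) = 41007² · 0.021592302 = 3.6309055 × 10^7.
SE(Ŷ) = √(3.6309055 × 10^7) = 6026.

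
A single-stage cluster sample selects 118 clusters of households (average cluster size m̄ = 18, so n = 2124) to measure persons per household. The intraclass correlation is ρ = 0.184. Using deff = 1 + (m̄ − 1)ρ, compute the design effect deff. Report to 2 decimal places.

deff = 1 + (18 − 1)·0.184 = 1 + 3.128 = 4.128.

4.13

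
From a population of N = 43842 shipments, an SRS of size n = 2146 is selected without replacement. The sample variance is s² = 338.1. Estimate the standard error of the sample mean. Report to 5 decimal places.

Under SRS without replacement, Var(ȳ) = (1 − f)·s²/n with f = n/N = 2146/43842 = 0.04894850.
Var(ȳ) = (1 − 0.04894850)·338.1/2146 = 0.95105150·0.15754893 = 0.14983715.
SE(ȳ) = √(0.14983715) = 0.38709.

0.38709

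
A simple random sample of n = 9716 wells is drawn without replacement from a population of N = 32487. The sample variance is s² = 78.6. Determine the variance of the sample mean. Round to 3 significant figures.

Under SRS without replacement, Var(ȳ) = (1 − f)·s²/n with f = n/N = 9716/32487 = 0.29907348.
Var(ȳ) = (1 − 0.29907348)·78.6/9716 = 0.70092652·0.0080897489 = 0.0056703196.

0.00567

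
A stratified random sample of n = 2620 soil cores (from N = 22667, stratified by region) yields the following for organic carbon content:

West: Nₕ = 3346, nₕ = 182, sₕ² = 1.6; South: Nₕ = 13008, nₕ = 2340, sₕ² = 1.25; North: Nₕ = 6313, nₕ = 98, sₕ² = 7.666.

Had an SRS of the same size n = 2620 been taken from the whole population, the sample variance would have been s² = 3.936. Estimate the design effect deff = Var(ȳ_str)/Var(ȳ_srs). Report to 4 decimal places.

Var(ȳ_str) = Σ Wₕ²(1−fₕ)sₕ²/nₕ with Wₕ = Nₕ/22667:
  West: (3346/22667)²·(1−182/3346)·1.6/182 = 1.8114357 × 10^-4
  South: (13008/22667)²·(1−2340/13008)·1.25/2340 = 1.4427783 × 10^-4
  North: (6313/22667)²·(1−98/6313)·7.666/98 = 0.0059735372
  → Var(ȳ_str) = 0.0062989586.
Var(ȳ_srs) = (1 − 2620/22667)·3.936/2620 = 0.0013286456.
deff = 0.0062989586 / 0.0013286456 = 4.7409.

4.7409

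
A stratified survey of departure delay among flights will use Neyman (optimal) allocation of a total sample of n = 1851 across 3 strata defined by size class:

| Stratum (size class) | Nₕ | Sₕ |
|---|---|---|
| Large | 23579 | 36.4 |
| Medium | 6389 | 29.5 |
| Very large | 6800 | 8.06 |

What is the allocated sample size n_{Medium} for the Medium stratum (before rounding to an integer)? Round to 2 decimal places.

Neyman allocation: nₕ = n·NₕSₕ / Σⱼ NⱼSⱼ.
Σ NⱼSⱼ = 23579·36.4 + 6389·29.5 + 6800·8.06 = 1.1015591 × 10^6.
n_{Medium} = 1851·6389·29.5 / (1.1015591 × 10^6) = 316.70.

316.70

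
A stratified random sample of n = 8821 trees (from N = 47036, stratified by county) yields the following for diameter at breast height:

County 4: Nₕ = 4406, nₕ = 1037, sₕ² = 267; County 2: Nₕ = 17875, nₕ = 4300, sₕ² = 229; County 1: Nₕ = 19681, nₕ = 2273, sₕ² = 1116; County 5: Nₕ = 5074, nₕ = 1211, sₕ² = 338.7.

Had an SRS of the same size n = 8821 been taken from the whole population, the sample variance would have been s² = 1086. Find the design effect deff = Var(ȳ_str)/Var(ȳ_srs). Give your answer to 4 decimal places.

Var(ȳ_str) = Σ Wₕ²(1−fₕ)sₕ²/nₕ with Wₕ = Nₕ/47036:
  County 4: (4406/47036)²·(1−1037/4406)·267/1037 = 0.0017274968
  County 2: (17875/47036)²·(1−4300/17875)·229/4300 = 0.0058410665
  County 1: (19681/47036)²·(1−2273/19681)·1116/2273 = 0.076032634
  County 5: (5074/47036)²·(1−1211/5074)·338.7/1211 = 0.0024779096
  → Var(ȳ_str) = 0.086079107.
Var(ȳ_srs) = (1 − 8821/47036)·1086/8821 = 0.1000266.
deff = 0.086079107 / 0.1000266 = 0.8606.

0.8606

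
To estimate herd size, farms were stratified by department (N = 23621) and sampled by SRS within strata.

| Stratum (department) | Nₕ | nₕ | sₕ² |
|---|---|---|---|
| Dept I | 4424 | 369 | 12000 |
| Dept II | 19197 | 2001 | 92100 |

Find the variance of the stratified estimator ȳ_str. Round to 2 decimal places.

Var(ȳ_str) = Σₕ Wₕ²(1 − fₕ)sₕ²/nₕ with Wₕ = Nₕ/N, N = 23621.
Dept I: Wₕ = 0.18729097; term = 0.18729097²·(1 − 0.08340868)·12000/369 = 1.0455969.
Dept II: Wₕ = 0.81270903; term = 0.81270903²·(1 − 0.10423504)·92100/2001 = 27.231827.
Sum = 28.277424.

28.28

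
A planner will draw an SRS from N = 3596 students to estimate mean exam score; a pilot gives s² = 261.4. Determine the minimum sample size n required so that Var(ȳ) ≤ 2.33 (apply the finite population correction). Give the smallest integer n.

Without fpc, n₀ = s²/D = 261.4/2.33 = 112.1888.
With fpc, (1 − n/N)·s²/n ≤ D requires n ≥ n₀/(1 + n₀/N) = 112.1888/(1 + 112.1888/3596) = 108.7946.
Rounding up, n = 109.

109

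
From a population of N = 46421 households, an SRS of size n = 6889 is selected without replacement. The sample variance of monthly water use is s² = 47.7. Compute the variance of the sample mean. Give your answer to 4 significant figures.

Under SRS without replacement, Var(ȳ) = (1 − f)·s²/n with f = n/N = 6889/46421 = 0.14840266.
Var(ȳ) = (1 − 0.14840266)·47.7/6889 = 0.85159734·0.0069240819 = 0.0058965297.

0.005897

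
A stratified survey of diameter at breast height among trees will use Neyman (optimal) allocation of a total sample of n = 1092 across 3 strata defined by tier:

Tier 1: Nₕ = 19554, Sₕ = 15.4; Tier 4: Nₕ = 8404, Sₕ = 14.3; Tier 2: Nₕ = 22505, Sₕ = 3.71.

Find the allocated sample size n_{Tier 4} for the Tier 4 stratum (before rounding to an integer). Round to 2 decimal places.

Neyman allocation: nₕ = n·NₕSₕ / Σⱼ NⱼSⱼ.
Σ NⱼSⱼ = 19554·15.4 + 8404·14.3 + 22505·3.71 = 504802.35.
n_{Tier 4} = 1092·8404·14.3 / 504802.35 = 259.97.

259.97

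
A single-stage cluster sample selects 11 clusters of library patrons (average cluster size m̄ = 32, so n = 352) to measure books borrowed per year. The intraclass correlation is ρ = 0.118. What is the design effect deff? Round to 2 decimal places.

4.66

deff = 1 + (32 − 1)·0.118 = 1 + 3.658 = 4.658.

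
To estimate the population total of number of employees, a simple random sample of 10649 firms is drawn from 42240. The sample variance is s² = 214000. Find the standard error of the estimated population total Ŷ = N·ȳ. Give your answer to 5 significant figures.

163760

Var(Ŷ) = N²·Var(ȳ) = N²·(1 − n/N)·s²/n.
f = 10649/42240 = 0.25210701; Var(ȳ) = 0.74789299·214000/10649 = 15.029496.
Var(Ŷ) = 42240² · 15.029496 = 2.6815891 × 10^10.
SE(Ŷ) = √(2.6815891 × 10^10) = 163760.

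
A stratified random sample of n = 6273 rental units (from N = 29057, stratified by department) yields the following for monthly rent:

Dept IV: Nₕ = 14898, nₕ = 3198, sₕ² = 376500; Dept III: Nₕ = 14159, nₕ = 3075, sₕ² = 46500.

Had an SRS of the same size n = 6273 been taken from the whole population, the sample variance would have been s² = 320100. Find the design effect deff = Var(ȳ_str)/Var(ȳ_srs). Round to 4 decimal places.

0.6777

Var(ȳ_str) = Σ Wₕ²(1−fₕ)sₕ²/nₕ with Wₕ = Nₕ/29057:
  Dept IV: (14898/29057)²·(1−3198/14898)·376500/3198 = 24.305178
  Dept III: (14159/29057)²·(1−3075/14159)·46500/3075 = 2.8108352
  → Var(ȳ_str) = 27.116013.
Var(ȳ_srs) = (1 − 6273/29057)·320100/6273 = 40.011938.
deff = 27.116013 / 40.011938 = 0.6777.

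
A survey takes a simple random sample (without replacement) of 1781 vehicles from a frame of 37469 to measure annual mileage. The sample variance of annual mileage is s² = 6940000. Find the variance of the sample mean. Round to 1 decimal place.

Under SRS without replacement, Var(ȳ) = (1 − f)·s²/n with f = n/N = 1781/37469 = 0.04753263.
Var(ȳ) = (1 − 0.04753263)·6940000/1781 = 0.95246737·3896.6873 = 3711.4675.

3711.5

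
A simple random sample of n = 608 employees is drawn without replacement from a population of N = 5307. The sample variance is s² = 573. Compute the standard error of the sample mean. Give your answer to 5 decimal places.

Under SRS without replacement, Var(ȳ) = (1 − f)·s²/n with f = n/N = 608/5307 = 0.11456567.
Var(ȳ) = (1 − 0.11456567)·573/608 = 0.88543433·0.94243421 = 0.83446361.
SE(ȳ) = √(0.83446361) = 0.91349.

0.91349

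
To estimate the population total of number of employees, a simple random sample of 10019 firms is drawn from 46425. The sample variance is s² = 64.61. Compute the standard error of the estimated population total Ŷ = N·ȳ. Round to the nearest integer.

Var(Ŷ) = N²·Var(ȳ) = N²·(1 − n/N)·s²/n.
f = 10019/46425 = 0.21581045; Var(ȳ) = 0.78418955·64.61/10019 = 0.0050570403.
Var(Ŷ) = 46425² · 0.0050570403 = 1.0899341 × 10^7.
SE(Ŷ) = √(1.0899341 × 10^7) = 3301.

3301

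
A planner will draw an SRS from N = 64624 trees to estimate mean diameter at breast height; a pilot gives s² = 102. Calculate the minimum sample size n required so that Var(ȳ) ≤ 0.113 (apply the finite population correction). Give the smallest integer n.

891

Without fpc, n₀ = s²/D = 102/0.113 = 902.6549.
With fpc, (1 − n/N)·s²/n ≤ D requires n ≥ n₀/(1 + n₀/N) = 902.6549/(1 + 902.6549/64624) = 890.2205.
Rounding up, n = 891.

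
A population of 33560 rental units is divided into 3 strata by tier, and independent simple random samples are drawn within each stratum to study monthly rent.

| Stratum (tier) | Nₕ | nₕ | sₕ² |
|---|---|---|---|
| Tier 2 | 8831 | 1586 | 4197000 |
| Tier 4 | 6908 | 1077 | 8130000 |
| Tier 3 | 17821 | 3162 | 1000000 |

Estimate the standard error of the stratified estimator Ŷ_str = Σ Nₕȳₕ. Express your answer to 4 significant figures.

745700

Var(Ŷ_str) = Σₕ Nₕ²(1 − fₕ)sₕ²/nₕ.
Tier 2: 8831²·(1 − 1586/8831)·4197000/1586 = 1.6931057 × 10^11.
Tier 4: 6908²·(1 − 1077/6908)·8130000/1077 = 3.0406765 × 10^11.
Tier 3: 17821²·(1 − 3162/17821)·1000000/3162 = 8.2617976 × 10^10.
Sum = 5.559962 × 10^11.
SE = √(5.559962 × 10^11) = 745700.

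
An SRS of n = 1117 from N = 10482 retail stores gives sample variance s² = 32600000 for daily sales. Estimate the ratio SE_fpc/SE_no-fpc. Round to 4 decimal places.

0.9452

f = n/N = 1117/10482 = 0.10656363.
SE_no-fpc = √(s²/n) = 170.83711; SE_fpc = √((1−f)s²/n) = 161.47825.
Ratio = √(1−f) = 0.94521763.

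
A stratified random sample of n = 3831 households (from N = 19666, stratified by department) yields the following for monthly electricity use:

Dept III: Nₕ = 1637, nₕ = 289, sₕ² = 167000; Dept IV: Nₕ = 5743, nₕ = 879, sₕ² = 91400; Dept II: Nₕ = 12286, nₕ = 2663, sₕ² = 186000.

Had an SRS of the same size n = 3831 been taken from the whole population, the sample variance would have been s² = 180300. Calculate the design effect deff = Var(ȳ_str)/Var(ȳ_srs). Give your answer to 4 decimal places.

0.8486

Var(ȳ_str) = Σ Wₕ²(1−fₕ)sₕ²/nₕ with Wₕ = Nₕ/19666:
  Dept III: (1637/19666)²·(1−289/1637)·167000/289 = 3.2970469
  Dept IV: (5743/19666)²·(1−879/5743)·91400/879 = 7.510306
  Dept II: (12286/19666)²·(1−2663/12286)·186000/2663 = 21.351614
  → Var(ȳ_str) = 32.158967.
Var(ȳ_srs) = (1 − 3831/19666)·180300/3831 = 37.895323.
deff = 32.158967 / 37.895323 = 0.8486.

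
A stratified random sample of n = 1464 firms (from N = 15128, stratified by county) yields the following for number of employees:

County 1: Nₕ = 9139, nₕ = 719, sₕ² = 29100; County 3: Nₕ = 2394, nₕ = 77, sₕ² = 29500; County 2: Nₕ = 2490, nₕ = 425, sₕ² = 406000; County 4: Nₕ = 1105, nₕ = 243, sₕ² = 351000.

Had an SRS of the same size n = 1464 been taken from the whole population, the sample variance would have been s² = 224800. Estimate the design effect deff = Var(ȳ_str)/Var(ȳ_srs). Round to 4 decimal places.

Var(ȳ_str) = Σ Wₕ²(1−fₕ)sₕ²/nₕ with Wₕ = Nₕ/15128:
  County 1: (9139/15128)²·(1−719/9139)·29100/719 = 13.608549
  County 3: (2394/15128)²·(1−77/2394)·29500/77 = 9.285781
  County 2: (2490/15128)²·(1−425/2490)·406000/425 = 21.463151
  County 4: (1105/15128)²·(1−243/1105)·351000/243 = 6.0118392
  → Var(ȳ_str) = 50.36932.
Var(ȳ_srs) = (1 − 1464/15128)·224800/1464 = 138.69205.
deff = 50.36932 / 138.69205 = 0.3632.

0.3632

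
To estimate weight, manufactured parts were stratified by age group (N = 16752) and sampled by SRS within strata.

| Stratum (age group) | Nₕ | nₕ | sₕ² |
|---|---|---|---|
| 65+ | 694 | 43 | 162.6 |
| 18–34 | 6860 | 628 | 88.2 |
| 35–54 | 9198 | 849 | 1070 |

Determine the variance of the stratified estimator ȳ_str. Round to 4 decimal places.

Var(ȳ_str) = Σₕ Wₕ²(1 − fₕ)sₕ²/nₕ with Wₕ = Nₕ/N, N = 16752.
65+: Wₕ = 0.04142789; term = 0.04142789²·(1 − 0.06195965)·162.6/43 = 0.0060877837.
18–34: Wₕ = 0.40950334; term = 0.40950334²·(1 − 0.09154519)·88.2/628 = 0.021395733.
35–54: Wₕ = 0.54906877; term = 0.54906877²·(1 − 0.09230267)·1070/849 = 0.34488208.
Sum = 0.3723656.

0.3724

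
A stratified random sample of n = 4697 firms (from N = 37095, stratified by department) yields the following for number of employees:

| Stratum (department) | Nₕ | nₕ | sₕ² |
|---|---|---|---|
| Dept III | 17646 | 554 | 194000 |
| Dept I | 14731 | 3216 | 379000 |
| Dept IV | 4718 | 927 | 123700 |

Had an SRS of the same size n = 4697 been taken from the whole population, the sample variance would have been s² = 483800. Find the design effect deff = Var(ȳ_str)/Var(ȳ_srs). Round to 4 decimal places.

1.0340

Var(ȳ_str) = Σ Wₕ²(1−fₕ)sₕ²/nₕ with Wₕ = Nₕ/37095:
  Dept III: (17646/37095)²·(1−554/17646)·194000/554 = 76.753886
  Dept I: (14731/37095)²·(1−3216/14731)·379000/3216 = 14.527423
  Dept IV: (4718/37095)²·(1−927/4718)·123700/927 = 1.7344865
  → Var(ȳ_str) = 93.015796.
Var(ȳ_srs) = (1 − 4697/37095)·483800/4697 = 89.959727.
deff = 93.015796 / 89.959727 = 1.0340.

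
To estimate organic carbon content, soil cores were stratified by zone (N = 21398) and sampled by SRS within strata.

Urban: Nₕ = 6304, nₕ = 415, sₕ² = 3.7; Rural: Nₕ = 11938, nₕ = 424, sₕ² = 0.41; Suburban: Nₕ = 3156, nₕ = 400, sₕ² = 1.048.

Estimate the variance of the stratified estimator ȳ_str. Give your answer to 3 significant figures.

0.00106

Var(ȳ_str) = Σₕ Wₕ²(1 − fₕ)sₕ²/nₕ with Wₕ = Nₕ/N, N = 21398.
Urban: Wₕ = 0.29460697; term = 0.29460697²·(1 − 0.06583122)·3.7/415 = 7.2287802 × 10^-4.
Rural: Wₕ = 0.55790261; term = 0.55790261²·(1 − 0.03551684)·0.41/424 = 2.9028823 × 10^-4.
Suburban: Wₕ = 0.14749042; term = 0.14749042²·(1 − 0.12674271)·1.048/400 = 4.97704 × 10^-5.
Sum = 0.0010629367.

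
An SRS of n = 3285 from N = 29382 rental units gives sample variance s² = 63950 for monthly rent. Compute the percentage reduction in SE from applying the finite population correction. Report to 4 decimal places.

5.7558

f = n/N = 3285/29382 = 0.11180314.
SE_no-fpc = √(s²/n) = 4.4121736; SE_fpc = √((1−f)s²/n) = 4.1582175.
Ratio = √(1−f) = 0.94244196. Reduction = 100·(1 − 0.94244196) = 5.7558%.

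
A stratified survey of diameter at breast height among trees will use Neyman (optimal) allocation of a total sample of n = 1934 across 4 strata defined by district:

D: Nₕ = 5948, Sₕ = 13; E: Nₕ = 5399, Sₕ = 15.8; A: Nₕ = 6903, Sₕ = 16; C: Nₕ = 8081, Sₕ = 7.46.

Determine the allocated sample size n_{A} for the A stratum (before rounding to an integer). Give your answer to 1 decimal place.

Neyman allocation: nₕ = n·NₕSₕ / Σⱼ NⱼSⱼ.
Σ NⱼSⱼ = 5948·13 + 5399·15.8 + 6903·16 + 8081·7.46 = 333360.46.
n_{A} = 1934·6903·16 / 333360.46 = 640.8.

640.8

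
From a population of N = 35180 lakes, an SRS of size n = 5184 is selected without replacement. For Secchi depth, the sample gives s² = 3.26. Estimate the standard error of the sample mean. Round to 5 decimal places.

0.02316

Under SRS without replacement, Var(ȳ) = (1 − f)·s²/n with f = n/N = 5184/35180 = 0.14735645.
Var(ȳ) = (1 − 0.14735645)·3.26/5184 = 0.85264355·6.2885802 × 10^-4 = 5.3619174 × 10^-4.
SE(ȳ) = √(5.3619174 × 10^-4) = 0.02316.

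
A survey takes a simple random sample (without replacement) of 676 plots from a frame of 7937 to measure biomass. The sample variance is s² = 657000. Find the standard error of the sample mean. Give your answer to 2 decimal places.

Under SRS without replacement, Var(ȳ) = (1 − f)·s²/n with f = n/N = 676/7937 = 0.08517072.
Var(ȳ) = (1 − 0.08517072)·657000/676 = 0.91482928·971.89349 = 889.11662.
SE(ȳ) = √(889.11662) = 29.82.

29.82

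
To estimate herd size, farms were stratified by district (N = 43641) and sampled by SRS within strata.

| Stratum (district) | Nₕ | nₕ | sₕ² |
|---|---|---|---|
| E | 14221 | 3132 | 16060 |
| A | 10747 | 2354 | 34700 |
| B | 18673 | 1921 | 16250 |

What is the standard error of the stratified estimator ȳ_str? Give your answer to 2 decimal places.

Var(ȳ_str) = Σₕ Wₕ²(1 − fₕ)sₕ²/nₕ with Wₕ = Nₕ/N, N = 43641.
E: Wₕ = 0.32586329; term = 0.32586329²·(1 − 0.22023768)·16060/3132 = 0.42457745.
A: Wₕ = 0.24625925; term = 0.24625925²·(1 − 0.21903787)·34700/2354 = 0.69813289.
B: Wₕ = 0.42787745; term = 0.42787745²·(1 − 0.10287581)·16250/1921 = 1.3893683.
Sum = 2.5120786.
SE = √(2.5120786) = 1.58.

1.58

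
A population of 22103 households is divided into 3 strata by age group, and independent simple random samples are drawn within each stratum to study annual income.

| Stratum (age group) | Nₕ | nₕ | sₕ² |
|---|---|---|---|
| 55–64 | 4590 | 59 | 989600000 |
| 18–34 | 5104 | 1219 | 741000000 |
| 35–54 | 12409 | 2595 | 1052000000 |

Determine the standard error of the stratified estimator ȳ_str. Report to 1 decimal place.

Var(ȳ_str) = Σₕ Wₕ²(1 − fₕ)sₕ²/nₕ with Wₕ = Nₕ/N, N = 22103.
55–64: Wₕ = 0.20766412; term = 0.20766412²·(1 − 0.01285403)·989600000/59 = 714022.63.
18–34: Wₕ = 0.23091888; term = 0.23091888²·(1 − 0.23883229)·741000000/1219 = 24672.533.
35–54: Wₕ = 0.56141700; term = 0.56141700²·(1 − 0.20912241)·1052000000/2595 = 101055.22.
Sum = 839750.38.
SE = √(839750.38) = 916.4.

916.4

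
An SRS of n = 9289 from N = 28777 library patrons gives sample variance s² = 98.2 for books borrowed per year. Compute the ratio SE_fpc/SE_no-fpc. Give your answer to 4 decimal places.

0.8229

f = n/N = 9289/28777 = 0.32279251.
SE_no-fpc = √(s²/n) = 0.1028185; SE_fpc = √((1−f)s²/n) = 0.084612035.
Ratio = √(1−f) = 0.82292618.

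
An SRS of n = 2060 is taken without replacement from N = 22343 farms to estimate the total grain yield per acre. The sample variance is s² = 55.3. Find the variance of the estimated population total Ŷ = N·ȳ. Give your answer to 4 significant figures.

1.217 × 10^7

Var(Ŷ) = N²·Var(ȳ) = N²·(1 − n/N)·s²/n.
f = 2060/22343 = 0.09219890; Var(ȳ) = 0.90780110·55.3/2060 = 0.024369612.
Var(Ŷ) = 22343² · 0.024369612 = 1.2165545 × 10^7.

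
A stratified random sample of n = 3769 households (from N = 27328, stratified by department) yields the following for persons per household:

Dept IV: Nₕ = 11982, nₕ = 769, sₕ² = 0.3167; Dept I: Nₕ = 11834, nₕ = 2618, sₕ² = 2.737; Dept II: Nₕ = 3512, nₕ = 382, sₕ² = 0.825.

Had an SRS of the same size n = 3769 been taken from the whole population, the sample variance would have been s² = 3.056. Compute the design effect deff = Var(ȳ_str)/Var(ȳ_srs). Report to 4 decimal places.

0.3699

Var(ȳ_str) = Σ Wₕ²(1−fₕ)sₕ²/nₕ with Wₕ = Nₕ/27328:
  Dept IV: (11982/27328)²·(1−769/11982)·0.3167/769 = 7.4089585 × 10^-5
  Dept I: (11834/27328)²·(1−2618/11834)·2.737/2618 = 1.5267344 × 10^-4
  Dept II: (3512/27328)²·(1−382/3512)·0.825/382 = 3.1788771 × 10^-5
  → Var(ȳ_str) = 2.585518 × 10^-4.
Var(ȳ_srs) = (1 − 3769/27328)·3.056/3769 = 6.9899845 × 10^-4.
deff = (2.585518 × 10^-4) / (6.9899845 × 10^-4) = 0.3699.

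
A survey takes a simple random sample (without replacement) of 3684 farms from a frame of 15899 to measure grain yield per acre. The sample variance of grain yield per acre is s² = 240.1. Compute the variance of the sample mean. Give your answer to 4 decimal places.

0.0501

Under SRS without replacement, Var(ȳ) = (1 − f)·s²/n with f = n/N = 3684/15899 = 0.23171269.
Var(ȳ) = (1 − 0.23171269)·240.1/3684 = 0.76828731·0.065173724 = 0.050072145.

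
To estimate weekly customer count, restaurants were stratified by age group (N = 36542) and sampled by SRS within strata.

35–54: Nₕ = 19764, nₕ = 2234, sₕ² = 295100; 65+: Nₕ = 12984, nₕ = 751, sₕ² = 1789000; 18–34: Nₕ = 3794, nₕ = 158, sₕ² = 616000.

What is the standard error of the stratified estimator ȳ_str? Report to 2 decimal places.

Var(ȳ_str) = Σₕ Wₕ²(1 − fₕ)sₕ²/nₕ with Wₕ = Nₕ/N, N = 36542.
35–54: Wₕ = 0.54085710; term = 0.54085710²·(1 − 0.11303380)·295100/2234 = 34.273478.
65+: Wₕ = 0.35531717; term = 0.35531717²·(1 − 0.05784042)·1789000/751 = 283.35264.
18–34: Wₕ = 0.10382573; term = 0.10382573²·(1 − 0.04164470)·616000/158 = 40.277286.
Sum = 357.9034.
SE = √(357.9034) = 18.92.

18.92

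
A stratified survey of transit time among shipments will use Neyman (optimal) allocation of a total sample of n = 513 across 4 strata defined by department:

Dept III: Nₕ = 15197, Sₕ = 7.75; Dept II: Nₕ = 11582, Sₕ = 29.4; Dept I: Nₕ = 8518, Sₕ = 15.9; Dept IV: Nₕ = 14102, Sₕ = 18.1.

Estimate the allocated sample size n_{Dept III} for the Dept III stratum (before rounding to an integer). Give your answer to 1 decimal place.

71.2

Neyman allocation: nₕ = n·NₕSₕ / Σⱼ NⱼSⱼ.
Σ NⱼSⱼ = 15197·7.75 + 11582·29.4 + 8518·15.9 + 14102·18.1 = 848969.95.
n_{Dept III} = 513·15197·7.75 / 848969.95 = 71.2.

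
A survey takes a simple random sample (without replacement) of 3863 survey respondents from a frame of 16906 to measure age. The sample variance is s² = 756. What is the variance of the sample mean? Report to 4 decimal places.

0.1510

Under SRS without replacement, Var(ȳ) = (1 − f)·s²/n with f = n/N = 3863/16906 = 0.22849876.
Var(ȳ) = (1 − 0.22849876)·756/3863 = 0.77150124·0.19570282 = 0.15098497.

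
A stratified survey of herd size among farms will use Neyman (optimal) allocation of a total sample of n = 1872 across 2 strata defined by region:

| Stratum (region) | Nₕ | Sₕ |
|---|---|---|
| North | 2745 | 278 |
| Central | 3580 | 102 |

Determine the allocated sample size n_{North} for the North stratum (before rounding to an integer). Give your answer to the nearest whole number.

Neyman allocation: nₕ = n·NₕSₕ / Σⱼ NⱼSⱼ.
Σ NⱼSⱼ = 2745·278 + 3580·102 = 1.12827 × 10^6.
n_{North} = 1872·2745·278 / (1.12827 × 10^6) = 1266.

1266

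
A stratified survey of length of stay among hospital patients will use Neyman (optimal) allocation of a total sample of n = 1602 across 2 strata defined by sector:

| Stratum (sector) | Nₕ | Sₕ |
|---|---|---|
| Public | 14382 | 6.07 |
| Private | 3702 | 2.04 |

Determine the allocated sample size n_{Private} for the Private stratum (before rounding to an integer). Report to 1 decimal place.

Neyman allocation: nₕ = n·NₕSₕ / Σⱼ NⱼSⱼ.
Σ NⱼSⱼ = 14382·6.07 + 3702·2.04 = 94850.82.
n_{Private} = 1602·3702·2.04 / 94850.82 = 127.6.

127.6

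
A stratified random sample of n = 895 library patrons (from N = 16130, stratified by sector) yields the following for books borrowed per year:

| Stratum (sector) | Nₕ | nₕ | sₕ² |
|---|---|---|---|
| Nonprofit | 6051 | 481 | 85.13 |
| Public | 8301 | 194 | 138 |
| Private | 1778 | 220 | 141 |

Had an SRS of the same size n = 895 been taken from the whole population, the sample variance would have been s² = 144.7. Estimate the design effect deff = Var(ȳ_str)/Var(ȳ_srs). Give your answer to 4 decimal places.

Var(ȳ_str) = Σ Wₕ²(1−fₕ)sₕ²/nₕ with Wₕ = Nₕ/16130:
  Nonprofit: (6051/16130)²·(1−481/6051)·85.13/481 = 0.022927208
  Public: (8301/16130)²·(1−194/8301)·138/194 = 0.18399211
  Private: (1778/16130)²·(1−220/1778)·141/220 = 0.0068238097
  → Var(ȳ_str) = 0.21374313.
Var(ȳ_srs) = (1 − 895/16130)·144.7/895 = 0.15270512.
deff = 0.21374313 / 0.15270512 = 1.3997.

1.3997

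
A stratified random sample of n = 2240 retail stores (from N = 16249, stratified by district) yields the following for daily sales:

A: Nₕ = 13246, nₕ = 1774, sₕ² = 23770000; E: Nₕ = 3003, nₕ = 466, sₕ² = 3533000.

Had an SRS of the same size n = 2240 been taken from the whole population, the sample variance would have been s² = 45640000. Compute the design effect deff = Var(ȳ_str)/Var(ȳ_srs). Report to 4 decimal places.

Var(ȳ_str) = Σ Wₕ²(1−fₕ)sₕ²/nₕ with Wₕ = Nₕ/16249:
  A: (13246/16249)²·(1−1774/13246)·23770000/1774 = 7711.6299
  E: (3003/16249)²·(1−466/3003)·3533000/466 = 218.76621
  → Var(ȳ_str) = 7930.3961.
Var(ȳ_srs) = (1 − 2240/16249)·45640000/2240 = 17566.212.
deff = 7930.3961 / 17566.212 = 0.4515.

0.4515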